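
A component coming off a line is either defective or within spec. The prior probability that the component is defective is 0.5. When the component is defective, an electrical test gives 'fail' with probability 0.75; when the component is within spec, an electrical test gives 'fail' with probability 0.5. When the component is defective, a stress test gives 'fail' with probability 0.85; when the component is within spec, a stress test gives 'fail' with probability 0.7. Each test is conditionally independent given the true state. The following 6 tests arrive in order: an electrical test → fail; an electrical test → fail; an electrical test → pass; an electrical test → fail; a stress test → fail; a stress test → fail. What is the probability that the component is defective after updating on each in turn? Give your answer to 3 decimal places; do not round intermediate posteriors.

After an electrical test='fail': P(defective) = 0.75·0.5000 / (0.75·0.5000 + 0.5·0.5000) ≈ 0.6000
After an electrical test='fail': P(defective) = 0.75·0.6000 / (0.75·0.6000 + 0.5·0.4000) ≈ 0.6923
After an electrical test='pass': P(defective) = 0.25·0.6923 / (0.25·0.6923 + 0.5·0.3077) ≈ 0.5294
After an electrical test='fail': P(defective) = 0.75·0.5294 / (0.75·0.5294 + 0.5·0.4706) ≈ 0.6279
After a stress test='fail': P(defective) = 0.85·0.6279 / (0.85·0.6279 + 0.7·0.3721) ≈ 0.6720
After a stress test='fail': P(defective) = 0.85·0.6720 / (0.85·0.6720 + 0.7·0.3280) ≈ 0.7133

0.713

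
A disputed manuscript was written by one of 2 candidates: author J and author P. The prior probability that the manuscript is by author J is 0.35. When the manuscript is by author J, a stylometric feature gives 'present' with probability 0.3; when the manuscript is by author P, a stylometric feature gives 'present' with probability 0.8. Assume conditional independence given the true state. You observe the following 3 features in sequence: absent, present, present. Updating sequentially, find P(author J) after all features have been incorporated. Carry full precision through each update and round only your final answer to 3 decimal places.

After 'absent': P(author J) = 0.7·0.3500 / (0.7·0.3500 + 0.2·0.6500) ≈ 0.6533
After 'present': P(author J) = 0.3·0.6533 / (0.3·0.6533 + 0.8·0.3467) ≈ 0.4141
After 'present': P(author J) = 0.3·0.4141 / (0.3·0.4141 + 0.8·0.5859) ≈ 0.2095

0.210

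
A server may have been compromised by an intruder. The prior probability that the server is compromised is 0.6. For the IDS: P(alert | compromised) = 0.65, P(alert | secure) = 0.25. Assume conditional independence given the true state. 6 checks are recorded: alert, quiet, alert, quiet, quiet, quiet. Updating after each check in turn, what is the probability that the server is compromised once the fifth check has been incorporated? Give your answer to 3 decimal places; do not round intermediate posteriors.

0.508

After 'alert': P(compromised) = 0.65·0.6000 / (0.65·0.6000 + 0.25·0.4000) ≈ 0.7959
After 'quiet': P(compromised) = 0.35·0.7959 / (0.35·0.7959 + 0.75·0.2041) ≈ 0.6454
After 'alert': P(compromised) = 0.65·0.6454 / (0.65·0.6454 + 0.25·0.3546) ≈ 0.8255
After 'quiet': P(compromised) = 0.35·0.8255 / (0.35·0.8255 + 0.75·0.1745) ≈ 0.6883
After 'quiet': P(compromised) = 0.35·0.6883 / (0.35·0.6883 + 0.75·0.3117) ≈ 0.5075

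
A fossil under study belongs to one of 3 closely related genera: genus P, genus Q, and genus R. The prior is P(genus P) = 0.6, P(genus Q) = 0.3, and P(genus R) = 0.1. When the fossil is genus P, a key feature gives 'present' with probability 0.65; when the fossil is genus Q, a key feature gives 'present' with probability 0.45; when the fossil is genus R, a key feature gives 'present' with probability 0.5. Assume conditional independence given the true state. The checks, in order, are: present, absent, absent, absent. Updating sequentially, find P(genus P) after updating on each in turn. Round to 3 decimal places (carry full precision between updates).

0.368

After 'present': normaliser = 0.65·0.6000 + 0.45·0.3000 + 0.5·0.1000; P(genus P) ≈ 0.6783, P(genus Q) ≈ 0.2348, P(genus R) ≈ 0.0870
After 'absent': normaliser = 0.35·0.6783 + 0.55·0.2348 + 0.5·0.0870; P(genus P) ≈ 0.5790, P(genus Q) ≈ 0.3150, P(genus R) ≈ 0.1060
After 'absent': normaliser = 0.35·0.5790 + 0.55·0.3150 + 0.5·0.1060; P(genus P) ≈ 0.4725, P(genus Q) ≈ 0.4039, P(genus R) ≈ 0.1236
After 'absent': normaliser = 0.35·0.4725 + 0.55·0.4039 + 0.5·0.1236; P(genus P) ≈ 0.3681, P(genus Q) ≈ 0.4944, P(genus R) ≈ 0.1376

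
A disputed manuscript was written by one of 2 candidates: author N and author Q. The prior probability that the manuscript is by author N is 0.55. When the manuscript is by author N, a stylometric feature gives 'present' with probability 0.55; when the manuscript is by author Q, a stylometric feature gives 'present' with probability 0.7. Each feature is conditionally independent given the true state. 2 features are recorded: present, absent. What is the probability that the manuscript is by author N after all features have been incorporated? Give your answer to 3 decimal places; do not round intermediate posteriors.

0.590

After 'present': P(author N) = 0.55·0.5500 / (0.55·0.5500 + 0.7·0.4500) ≈ 0.4899
After 'absent': P(author N) = 0.45·0.4899 / (0.45·0.4899 + 0.3·0.5101) ≈ 0.5902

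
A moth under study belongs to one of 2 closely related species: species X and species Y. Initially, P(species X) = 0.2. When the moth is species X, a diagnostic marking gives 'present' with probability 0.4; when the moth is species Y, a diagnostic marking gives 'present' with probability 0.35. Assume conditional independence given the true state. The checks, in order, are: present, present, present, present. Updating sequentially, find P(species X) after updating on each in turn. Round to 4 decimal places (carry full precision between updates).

0.2990

After 'present': P(species X) = 0.4·0.2000 / (0.4·0.2000 + 0.35·0.8000) ≈ 0.2222
After 'present': P(species X) = 0.4·0.2222 / (0.4·0.2222 + 0.35·0.7778) ≈ 0.2462
After 'present': P(species X) = 0.4·0.2462 / (0.4·0.2462 + 0.35·0.7538) ≈ 0.2718
After 'present': P(species X) = 0.4·0.2718 / (0.4·0.2718 + 0.35·0.7282) ≈ 0.2990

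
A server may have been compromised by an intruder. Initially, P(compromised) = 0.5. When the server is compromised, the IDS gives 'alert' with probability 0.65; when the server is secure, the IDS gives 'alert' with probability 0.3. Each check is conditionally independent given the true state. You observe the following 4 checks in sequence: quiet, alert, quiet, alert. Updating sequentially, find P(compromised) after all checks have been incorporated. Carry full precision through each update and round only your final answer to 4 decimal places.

After 'quiet': P(compromised) = 0.35·0.5000 / (0.35·0.5000 + 0.7·0.5000) ≈ 0.3333
After 'alert': P(compromised) = 0.65·0.3333 / (0.65·0.3333 + 0.3·0.6667) ≈ 0.5200
After 'quiet': P(compromised) = 0.35·0.5200 / (0.35·0.5200 + 0.7·0.4800) ≈ 0.3514
After 'alert': P(compromised) = 0.65·0.3514 / (0.65·0.3514 + 0.3·0.6486) ≈ 0.5399

0.5399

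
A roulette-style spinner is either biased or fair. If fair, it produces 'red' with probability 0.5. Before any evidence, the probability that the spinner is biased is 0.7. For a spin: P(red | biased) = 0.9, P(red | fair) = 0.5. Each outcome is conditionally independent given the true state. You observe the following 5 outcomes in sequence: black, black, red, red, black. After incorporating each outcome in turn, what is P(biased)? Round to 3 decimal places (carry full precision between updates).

After 'black': P(biased) = 0.1·0.7000 / (0.1·0.7000 + 0.5·0.3000) ≈ 0.3182
After 'black': P(biased) = 0.1·0.3182 / (0.1·0.3182 + 0.5·0.6818) ≈ 0.0854
After 'red': P(biased) = 0.9·0.0854 / (0.9·0.0854 + 0.5·0.9146) ≈ 0.1438
After 'red': P(biased) = 0.9·0.1438 / (0.9·0.1438 + 0.5·0.8562) ≈ 0.2322
After 'black': P(biased) = 0.1·0.2322 / (0.1·0.2322 + 0.5·0.7678) ≈ 0.0570

0.057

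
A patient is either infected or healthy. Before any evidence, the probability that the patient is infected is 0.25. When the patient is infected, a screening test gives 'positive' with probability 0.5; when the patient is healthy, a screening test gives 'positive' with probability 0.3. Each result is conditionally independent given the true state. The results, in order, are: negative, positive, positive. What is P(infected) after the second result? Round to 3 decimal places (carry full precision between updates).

After 'negative': P(infected) = 0.5·0.2500 / (0.5·0.2500 + 0.7·0.7500) ≈ 0.1923
After 'positive': P(infected) = 0.5·0.1923 / (0.5·0.1923 + 0.3·0.8077) ≈ 0.2841

0.284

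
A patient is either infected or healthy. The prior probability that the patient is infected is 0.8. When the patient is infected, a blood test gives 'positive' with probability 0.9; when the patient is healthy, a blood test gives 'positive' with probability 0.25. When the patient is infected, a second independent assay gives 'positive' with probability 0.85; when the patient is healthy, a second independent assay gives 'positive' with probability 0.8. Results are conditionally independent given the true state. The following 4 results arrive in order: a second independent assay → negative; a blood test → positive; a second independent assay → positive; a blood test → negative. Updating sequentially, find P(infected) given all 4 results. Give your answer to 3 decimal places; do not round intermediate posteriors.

0.605

After a second independent assay='negative': P(infected) = 0.15·0.8000 / (0.15·0.8000 + 0.2·0.2000) ≈ 0.7500
After a blood test='positive': P(infected) = 0.9·0.7500 / (0.9·0.7500 + 0.25·0.2500) ≈ 0.9153
After a second independent assay='positive': P(infected) = 0.85·0.9153 / (0.85·0.9153 + 0.8·0.0847) ≈ 0.9198
After a blood test='negative': P(infected) = 0.1·0.9198 / (0.1·0.9198 + 0.75·0.0802) ≈ 0.6047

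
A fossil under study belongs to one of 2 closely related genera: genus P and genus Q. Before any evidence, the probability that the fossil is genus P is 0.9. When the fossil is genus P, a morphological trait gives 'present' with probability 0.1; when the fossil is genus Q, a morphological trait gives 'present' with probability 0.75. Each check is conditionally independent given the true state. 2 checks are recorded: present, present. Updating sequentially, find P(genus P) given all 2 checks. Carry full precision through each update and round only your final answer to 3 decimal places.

After 'present': P(genus P) = 0.1·0.9000 / (0.1·0.9000 + 0.75·0.1000) ≈ 0.5455
After 'present': P(genus P) = 0.1·0.5455 / (0.1·0.5455 + 0.75·0.4545) ≈ 0.1379

0.138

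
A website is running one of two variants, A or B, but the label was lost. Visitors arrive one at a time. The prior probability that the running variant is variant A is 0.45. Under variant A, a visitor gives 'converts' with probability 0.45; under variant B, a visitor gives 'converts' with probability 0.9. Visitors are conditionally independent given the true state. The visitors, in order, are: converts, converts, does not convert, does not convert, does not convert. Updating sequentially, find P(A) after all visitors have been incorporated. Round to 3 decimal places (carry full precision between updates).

0.971

After 'converts': P(A) = 0.45·0.4500 / (0.45·0.4500 + 0.9·0.5500) ≈ 0.2903
After 'converts': P(A) = 0.45·0.2903 / (0.45·0.2903 + 0.9·0.7097) ≈ 0.1698
After 'does not convert': P(A) = 0.55·0.1698 / (0.55·0.1698 + 0.1·0.8302) ≈ 0.5294
After 'does not convert': P(A) = 0.55·0.5294 / (0.55·0.5294 + 0.1·0.4706) ≈ 0.8609
After 'does not convert': P(A) = 0.55·0.8609 / (0.55·0.8609 + 0.1·0.1391) ≈ 0.9715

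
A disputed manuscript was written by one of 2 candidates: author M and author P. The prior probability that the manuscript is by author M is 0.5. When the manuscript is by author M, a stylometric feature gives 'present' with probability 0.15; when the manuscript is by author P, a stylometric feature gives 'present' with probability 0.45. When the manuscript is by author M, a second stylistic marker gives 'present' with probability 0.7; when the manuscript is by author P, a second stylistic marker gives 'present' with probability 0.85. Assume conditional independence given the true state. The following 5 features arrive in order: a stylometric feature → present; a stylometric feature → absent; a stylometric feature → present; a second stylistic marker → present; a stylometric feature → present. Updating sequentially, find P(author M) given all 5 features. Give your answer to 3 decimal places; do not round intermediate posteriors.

0.045

After a stylometric feature='present': P(author M) = 0.15·0.5000 / (0.15·0.5000 + 0.45·0.5000) ≈ 0.2500
After a stylometric feature='absent': P(author M) = 0.85·0.2500 / (0.85·0.2500 + 0.55·0.7500) ≈ 0.3400
After a stylometric feature='present': P(author M) = 0.15·0.3400 / (0.15·0.3400 + 0.45·0.6600) ≈ 0.1466
After a second stylistic marker='present': P(author M) = 0.7·0.1466 / (0.7·0.1466 + 0.85·0.8534) ≈ 0.1239
After a stylometric feature='present': P(author M) = 0.15·0.1239 / (0.15·0.1239 + 0.45·0.8761) ≈ 0.0450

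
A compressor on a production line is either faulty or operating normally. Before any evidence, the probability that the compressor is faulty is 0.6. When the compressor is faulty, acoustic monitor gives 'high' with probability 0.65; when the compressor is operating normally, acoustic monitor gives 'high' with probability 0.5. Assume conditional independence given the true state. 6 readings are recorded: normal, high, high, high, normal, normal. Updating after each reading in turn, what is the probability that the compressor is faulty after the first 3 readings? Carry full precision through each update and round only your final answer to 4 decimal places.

0.6396

After 'normal': P(faulty) = 0.35·0.6000 / (0.35·0.6000 + 0.5·0.4000) ≈ 0.5122
After 'high': P(faulty) = 0.65·0.5122 / (0.65·0.5122 + 0.5·0.4878) ≈ 0.5772
After 'high': P(faulty) = 0.65·0.5772 / (0.65·0.5772 + 0.5·0.4228) ≈ 0.6396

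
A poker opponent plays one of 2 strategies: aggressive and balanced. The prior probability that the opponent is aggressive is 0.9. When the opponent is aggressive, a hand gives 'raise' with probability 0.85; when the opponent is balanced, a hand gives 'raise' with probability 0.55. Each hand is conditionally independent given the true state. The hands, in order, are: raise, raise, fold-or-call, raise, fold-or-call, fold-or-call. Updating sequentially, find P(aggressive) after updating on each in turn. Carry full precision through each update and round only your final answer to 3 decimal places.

0.552

After 'raise': P(aggressive) = 0.85·0.9000 / (0.85·0.9000 + 0.55·0.1000) ≈ 0.9329
After 'raise': P(aggressive) = 0.85·0.9329 / (0.85·0.9329 + 0.55·0.0671) ≈ 0.9555
After 'fold-or-call': P(aggressive) = 0.15·0.9555 / (0.15·0.9555 + 0.45·0.0445) ≈ 0.8775
After 'raise': P(aggressive) = 0.85·0.8775 / (0.85·0.8775 + 0.55·0.1225) ≈ 0.9172
After 'fold-or-call': P(aggressive) = 0.15·0.9172 / (0.15·0.9172 + 0.45·0.0828) ≈ 0.7868
After 'fold-or-call': P(aggressive) = 0.15·0.7868 / (0.15·0.7868 + 0.45·0.2132) ≈ 0.5517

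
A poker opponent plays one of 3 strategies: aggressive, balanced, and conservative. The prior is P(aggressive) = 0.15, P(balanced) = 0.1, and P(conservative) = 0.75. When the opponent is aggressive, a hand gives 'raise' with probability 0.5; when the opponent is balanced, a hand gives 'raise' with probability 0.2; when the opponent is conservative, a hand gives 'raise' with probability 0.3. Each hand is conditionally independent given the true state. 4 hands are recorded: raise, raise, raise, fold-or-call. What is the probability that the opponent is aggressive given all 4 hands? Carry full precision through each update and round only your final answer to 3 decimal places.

After 'raise': normaliser = 0.5·0.1500 + 0.2·0.1000 + 0.3·0.7500; P(aggressive) ≈ 0.2344, P(balanced) ≈ 0.0625, P(conservative) ≈ 0.7031
After 'raise': normaliser = 0.5·0.2344 + 0.2·0.0625 + 0.3·0.7031; P(aggressive) ≈ 0.3440, P(balanced) ≈ 0.0367, P(conservative) ≈ 0.6193
After 'raise': normaliser = 0.5·0.3440 + 0.2·0.0367 + 0.3·0.6193; P(aggressive) ≈ 0.4711, P(balanced) ≈ 0.0201, P(conservative) ≈ 0.5088
After 'fold-or-call': normaliser = 0.5·0.4711 + 0.8·0.0201 + 0.7·0.5088; P(aggressive) ≈ 0.3876, P(balanced) ≈ 0.0265, P(conservative) ≈ 0.5860

0.388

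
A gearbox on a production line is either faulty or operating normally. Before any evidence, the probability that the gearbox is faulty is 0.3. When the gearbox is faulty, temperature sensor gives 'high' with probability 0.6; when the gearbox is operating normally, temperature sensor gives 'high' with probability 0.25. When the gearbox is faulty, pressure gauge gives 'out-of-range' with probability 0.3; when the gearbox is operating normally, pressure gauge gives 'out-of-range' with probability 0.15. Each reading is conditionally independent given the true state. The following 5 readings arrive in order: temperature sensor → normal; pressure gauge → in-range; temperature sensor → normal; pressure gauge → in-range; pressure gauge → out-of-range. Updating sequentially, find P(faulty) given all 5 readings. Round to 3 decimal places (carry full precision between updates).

After temperature sensor='normal': P(faulty) = 0.4·0.3000 / (0.4·0.3000 + 0.75·0.7000) ≈ 0.1860
After pressure gauge='in-range': P(faulty) = 0.7·0.1860 / (0.7·0.1860 + 0.85·0.8140) ≈ 0.1584
After temperature sensor='normal': P(faulty) = 0.4·0.1584 / (0.4·0.1584 + 0.75·0.8416) ≈ 0.0912
After pressure gauge='in-range': P(faulty) = 0.7·0.0912 / (0.7·0.0912 + 0.85·0.9088) ≈ 0.0764
After pressure gauge='out-of-range': P(faulty) = 0.3·0.0764 / (0.3·0.0764 + 0.15·0.9236) ≈ 0.1419

0.142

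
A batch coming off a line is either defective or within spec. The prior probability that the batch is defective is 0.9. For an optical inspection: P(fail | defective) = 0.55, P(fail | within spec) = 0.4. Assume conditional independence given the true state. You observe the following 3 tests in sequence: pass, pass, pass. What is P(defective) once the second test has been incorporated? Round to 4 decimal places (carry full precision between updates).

After 'pass': P(defective) = 0.45·0.9000 / (0.45·0.9000 + 0.6·0.1000) ≈ 0.8710
After 'pass': P(defective) = 0.45·0.8710 / (0.45·0.8710 + 0.6·0.1290) ≈ 0.8351

0.8351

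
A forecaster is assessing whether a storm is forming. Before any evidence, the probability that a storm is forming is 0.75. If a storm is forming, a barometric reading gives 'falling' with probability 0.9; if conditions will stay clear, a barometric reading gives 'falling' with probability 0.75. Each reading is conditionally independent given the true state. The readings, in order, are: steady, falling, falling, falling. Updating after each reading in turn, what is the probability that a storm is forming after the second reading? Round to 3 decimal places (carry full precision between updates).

0.590

Apply Bayes' rule sequentially, carrying P(storm) forward.
After 'steady': P(storm) = 0.1·0.7500 / (0.1·0.7500 + 0.25·0.2500) ≈ 0.5455
After 'falling': P(storm) = 0.9·0.5455 / (0.9·0.5455 + 0.75·0.4545) ≈ 0.5902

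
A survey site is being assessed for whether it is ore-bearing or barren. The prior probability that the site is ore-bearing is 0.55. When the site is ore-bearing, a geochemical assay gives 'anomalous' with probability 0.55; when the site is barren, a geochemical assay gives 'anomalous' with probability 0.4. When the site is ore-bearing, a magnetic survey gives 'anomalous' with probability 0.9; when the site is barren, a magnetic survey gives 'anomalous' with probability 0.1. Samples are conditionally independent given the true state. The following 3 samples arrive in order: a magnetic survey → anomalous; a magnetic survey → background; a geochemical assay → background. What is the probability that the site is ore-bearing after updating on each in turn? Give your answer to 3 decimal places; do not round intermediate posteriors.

After a magnetic survey='anomalous': P(ore) = 0.9·0.5500 / (0.9·0.5500 + 0.1·0.4500) ≈ 0.9167
After a magnetic survey='background': P(ore) = 0.1·0.9167 / (0.1·0.9167 + 0.9·0.0833) ≈ 0.5500
After a geochemical assay='background': P(ore) = 0.45·0.5500 / (0.45·0.5500 + 0.6·0.4500) ≈ 0.4783

0.478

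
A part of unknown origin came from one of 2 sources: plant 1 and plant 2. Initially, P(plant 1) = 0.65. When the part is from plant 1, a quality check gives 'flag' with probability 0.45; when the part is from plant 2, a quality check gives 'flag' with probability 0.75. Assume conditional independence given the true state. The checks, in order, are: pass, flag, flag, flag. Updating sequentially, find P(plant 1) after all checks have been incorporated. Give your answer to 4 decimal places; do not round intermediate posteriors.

0.4688

After 'pass': P(plant 1) = 0.55·0.6500 / (0.55·0.6500 + 0.25·0.3500) ≈ 0.8034
After 'flag': P(plant 1) = 0.45·0.8034 / (0.45·0.8034 + 0.75·0.1966) ≈ 0.7103
After 'flag': P(plant 1) = 0.45·0.7103 / (0.45·0.7103 + 0.75·0.2897) ≈ 0.5953
After 'flag': P(plant 1) = 0.45·0.5953 / (0.45·0.5953 + 0.75·0.4047) ≈ 0.4688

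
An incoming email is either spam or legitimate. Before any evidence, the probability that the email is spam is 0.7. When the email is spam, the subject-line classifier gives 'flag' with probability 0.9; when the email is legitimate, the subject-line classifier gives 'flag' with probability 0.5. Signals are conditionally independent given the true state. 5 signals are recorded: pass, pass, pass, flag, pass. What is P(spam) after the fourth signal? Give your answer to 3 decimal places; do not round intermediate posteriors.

0.033

After 'pass': P(spam) = 0.1·0.7000 / (0.1·0.7000 + 0.5·0.3000) ≈ 0.3182
After 'pass': P(spam) = 0.1·0.3182 / (0.1·0.3182 + 0.5·0.6818) ≈ 0.0854
After 'pass': P(spam) = 0.1·0.0854 / (0.1·0.0854 + 0.5·0.9146) ≈ 0.0183
After 'flag': P(spam) = 0.9·0.0183 / (0.9·0.0183 + 0.5·0.9817) ≈ 0.0325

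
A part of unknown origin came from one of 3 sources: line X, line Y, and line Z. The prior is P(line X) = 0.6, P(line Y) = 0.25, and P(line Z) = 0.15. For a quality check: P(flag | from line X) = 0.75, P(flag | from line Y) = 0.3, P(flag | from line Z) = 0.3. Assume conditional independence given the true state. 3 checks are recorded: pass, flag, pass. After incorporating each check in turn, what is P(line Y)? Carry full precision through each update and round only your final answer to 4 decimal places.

0.4228

After 'pass': normaliser = 0.25·0.6000 + 0.7·0.2500 + 0.7·0.1500; P(line X) ≈ 0.3488, P(line Y) ≈ 0.4070, P(line Z) ≈ 0.2442
After 'flag': normaliser = 0.75·0.3488 + 0.3·0.4070 + 0.3·0.2442; P(line X) ≈ 0.5725, P(line Y) ≈ 0.2672, P(line Z) ≈ 0.1603
After 'pass': normaliser = 0.25·0.5725 + 0.7·0.2672 + 0.7·0.1603; P(line X) ≈ 0.3236, P(line Y) ≈ 0.4228, P(line Z) ≈ 0.2537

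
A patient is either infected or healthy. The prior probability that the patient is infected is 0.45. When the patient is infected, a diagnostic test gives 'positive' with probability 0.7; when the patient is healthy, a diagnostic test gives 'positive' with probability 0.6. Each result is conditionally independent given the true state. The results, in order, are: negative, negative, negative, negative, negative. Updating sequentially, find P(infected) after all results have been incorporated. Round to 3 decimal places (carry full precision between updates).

0.163

After 'negative': P(infected) = 0.3·0.4500 / (0.3·0.4500 + 0.4·0.5500) ≈ 0.3803
After 'negative': P(infected) = 0.3·0.3803 / (0.3·0.3803 + 0.4·0.6197) ≈ 0.3152
After 'negative': P(infected) = 0.3·0.3152 / (0.3·0.3152 + 0.4·0.6848) ≈ 0.2566
After 'negative': P(infected) = 0.3·0.2566 / (0.3·0.2566 + 0.4·0.7434) ≈ 0.2056
After 'negative': P(infected) = 0.3·0.2056 / (0.3·0.2056 + 0.4·0.7944) ≈ 0.1626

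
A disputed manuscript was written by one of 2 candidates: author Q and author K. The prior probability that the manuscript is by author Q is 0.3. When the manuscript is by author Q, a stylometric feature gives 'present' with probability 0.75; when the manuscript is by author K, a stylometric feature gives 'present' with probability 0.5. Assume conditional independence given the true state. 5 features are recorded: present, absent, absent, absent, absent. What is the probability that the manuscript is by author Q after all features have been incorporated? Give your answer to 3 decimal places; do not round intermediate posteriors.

0.039

Apply Bayes' rule sequentially, carrying P(author Q) forward.
After 'present': P(author Q) = 0.75·0.3000 / (0.75·0.3000 + 0.5·0.7000) ≈ 0.3913
After 'absent': P(author Q) = 0.25·0.3913 / (0.25·0.3913 + 0.5·0.6087) ≈ 0.2432
After 'absent': P(author Q) = 0.25·0.2432 / (0.25·0.2432 + 0.5·0.7568) ≈ 0.1385
After 'absent': P(author Q) = 0.25·0.1385 / (0.25·0.1385 + 0.5·0.8615) ≈ 0.0744
After 'absent': P(author Q) = 0.25·0.0744 / (0.25·0.0744 + 0.5·0.9256) ≈ 0.0386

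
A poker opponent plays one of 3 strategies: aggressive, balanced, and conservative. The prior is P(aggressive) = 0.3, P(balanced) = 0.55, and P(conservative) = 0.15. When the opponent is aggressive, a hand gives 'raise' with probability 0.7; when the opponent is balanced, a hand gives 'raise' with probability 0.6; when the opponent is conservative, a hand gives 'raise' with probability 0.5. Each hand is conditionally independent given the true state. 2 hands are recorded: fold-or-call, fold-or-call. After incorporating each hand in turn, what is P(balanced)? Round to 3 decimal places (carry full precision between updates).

0.577

Each posterior becomes the prior for the next update.
After 'fold-or-call': normaliser = 0.3·0.3000 + 0.4·0.5500 + 0.5·0.1500; P(aggressive) ≈ 0.2338, P(balanced) ≈ 0.5714, P(conservative) ≈ 0.1948
After 'fold-or-call': normaliser = 0.3·0.2338 + 0.4·0.5714 + 0.5·0.1948; P(aggressive) ≈ 0.1770, P(balanced) ≈ 0.5770, P(conservative) ≈ 0.2459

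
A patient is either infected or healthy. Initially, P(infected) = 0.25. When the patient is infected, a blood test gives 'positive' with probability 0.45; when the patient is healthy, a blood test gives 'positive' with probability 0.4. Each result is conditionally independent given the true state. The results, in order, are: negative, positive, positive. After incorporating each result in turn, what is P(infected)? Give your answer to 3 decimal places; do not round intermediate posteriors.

0.279

After 'negative': P(infected) = 0.55·0.2500 / (0.55·0.2500 + 0.6·0.7500) ≈ 0.2340
After 'positive': P(infected) = 0.45·0.2340 / (0.45·0.2340 + 0.4·0.7660) ≈ 0.2558
After 'positive': P(infected) = 0.45·0.2558 / (0.45·0.2558 + 0.4·0.7442) ≈ 0.2789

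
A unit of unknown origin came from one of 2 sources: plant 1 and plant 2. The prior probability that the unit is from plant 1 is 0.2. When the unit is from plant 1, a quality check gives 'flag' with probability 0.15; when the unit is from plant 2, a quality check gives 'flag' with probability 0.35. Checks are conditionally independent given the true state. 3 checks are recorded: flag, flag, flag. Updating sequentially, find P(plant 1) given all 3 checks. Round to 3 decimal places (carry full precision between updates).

0.019

After 'flag': P(plant 1) = 0.15·0.2000 / (0.15·0.2000 + 0.35·0.8000) ≈ 0.0968
After 'flag': P(plant 1) = 0.15·0.0968 / (0.15·0.0968 + 0.35·0.9032) ≈ 0.0439
After 'flag': P(plant 1) = 0.15·0.0439 / (0.15·0.0439 + 0.35·0.9561) ≈ 0.0193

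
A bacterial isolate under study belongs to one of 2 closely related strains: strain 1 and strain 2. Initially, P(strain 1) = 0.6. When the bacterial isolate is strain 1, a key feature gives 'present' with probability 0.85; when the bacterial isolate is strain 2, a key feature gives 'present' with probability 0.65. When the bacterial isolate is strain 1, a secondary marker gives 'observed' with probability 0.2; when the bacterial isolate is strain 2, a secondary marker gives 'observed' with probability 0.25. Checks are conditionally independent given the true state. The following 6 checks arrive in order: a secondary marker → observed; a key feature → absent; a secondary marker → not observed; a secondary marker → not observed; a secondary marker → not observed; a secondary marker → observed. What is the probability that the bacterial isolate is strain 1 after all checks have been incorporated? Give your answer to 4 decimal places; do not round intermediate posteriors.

0.3330

Each posterior becomes the prior for the next update.
After a secondary marker='observed': P(strain 1) = 0.2·0.6000 / (0.2·0.6000 + 0.25·0.4000) ≈ 0.5455
After a key feature='absent': P(strain 1) = 0.15·0.5455 / (0.15·0.5455 + 0.35·0.4545) ≈ 0.3396
After a secondary marker='not observed': P(strain 1) = 0.8·0.3396 / (0.8·0.3396 + 0.75·0.6604) ≈ 0.3542
After a secondary marker='not observed': P(strain 1) = 0.8·0.3542 / (0.8·0.3542 + 0.75·0.6458) ≈ 0.3691
After a secondary marker='not observed': P(strain 1) = 0.8·0.3691 / (0.8·0.3691 + 0.75·0.6309) ≈ 0.3843
After a secondary marker='observed': P(strain 1) = 0.2·0.3843 / (0.2·0.3843 + 0.25·0.6157) ≈ 0.3330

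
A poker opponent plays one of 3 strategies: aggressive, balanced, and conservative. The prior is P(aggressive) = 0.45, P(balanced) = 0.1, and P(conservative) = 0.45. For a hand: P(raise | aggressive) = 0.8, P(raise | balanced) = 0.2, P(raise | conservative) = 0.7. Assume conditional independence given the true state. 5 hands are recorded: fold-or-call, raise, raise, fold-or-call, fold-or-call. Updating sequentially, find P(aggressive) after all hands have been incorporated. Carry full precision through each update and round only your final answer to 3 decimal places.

0.224

After 'fold-or-call': normaliser = 0.2·0.4500 + 0.8·0.1000 + 0.3·0.4500; P(aggressive) ≈ 0.2951, P(balanced) ≈ 0.2623, P(conservative) ≈ 0.4426
After 'raise': normaliser = 0.8·0.2951 + 0.2·0.2623 + 0.7·0.4426; P(aggressive) ≈ 0.3945, P(balanced) ≈ 0.0877, P(conservative) ≈ 0.5178
After 'raise': normaliser = 0.8·0.3945 + 0.2·0.0877 + 0.7·0.5178; P(aggressive) ≈ 0.4537, P(balanced) ≈ 0.0252, P(conservative) ≈ 0.5211
After 'fold-or-call': normaliser = 0.2·0.4537 + 0.8·0.0252 + 0.3·0.5211; P(aggressive) ≈ 0.3396, P(balanced) ≈ 0.0755, P(conservative) ≈ 0.5850
After 'fold-or-call': normaliser = 0.2·0.3396 + 0.8·0.0755 + 0.3·0.5850; P(aggressive) ≈ 0.2236, P(balanced) ≈ 0.1987, P(conservative) ≈ 0.5777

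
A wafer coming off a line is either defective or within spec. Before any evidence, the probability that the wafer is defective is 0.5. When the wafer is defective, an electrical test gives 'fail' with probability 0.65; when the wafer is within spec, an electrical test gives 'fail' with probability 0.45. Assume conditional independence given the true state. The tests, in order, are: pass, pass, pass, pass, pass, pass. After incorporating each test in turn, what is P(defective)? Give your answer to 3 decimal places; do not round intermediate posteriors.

0.062

Each posterior becomes the prior for the next update.
After 'pass': P(defective) = 0.35·0.5000 / (0.35·0.5000 + 0.55·0.5000) ≈ 0.3889
After 'pass': P(defective) = 0.35·0.3889 / (0.35·0.3889 + 0.55·0.6111) ≈ 0.2882
After 'pass': P(defective) = 0.35·0.2882 / (0.35·0.2882 + 0.55·0.7118) ≈ 0.2049
After 'pass': P(defective) = 0.35·0.2049 / (0.35·0.2049 + 0.55·0.7951) ≈ 0.1409
After 'pass': P(defective) = 0.35·0.1409 / (0.35·0.1409 + 0.55·0.8591) ≈ 0.0945
After 'pass': P(defective) = 0.35·0.0945 / (0.35·0.0945 + 0.55·0.9055) ≈ 0.0623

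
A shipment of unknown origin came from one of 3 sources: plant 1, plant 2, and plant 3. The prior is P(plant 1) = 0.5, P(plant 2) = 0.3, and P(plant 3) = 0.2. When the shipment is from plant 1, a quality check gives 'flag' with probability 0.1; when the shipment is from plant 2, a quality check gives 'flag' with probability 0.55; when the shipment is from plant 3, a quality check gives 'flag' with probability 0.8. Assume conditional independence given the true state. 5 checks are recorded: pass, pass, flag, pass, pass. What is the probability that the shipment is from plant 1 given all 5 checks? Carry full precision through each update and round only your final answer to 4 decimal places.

0.8237

After 'pass': normaliser = 0.9·0.5000 + 0.45·0.3000 + 0.2·0.2000; P(plant 1) ≈ 0.7200, P(plant 2) ≈ 0.2160, P(plant 3) ≈ 0.0640
After 'pass': normaliser = 0.9·0.7200 + 0.45·0.2160 + 0.2·0.0640; P(plant 1) ≈ 0.8549, P(plant 2) ≈ 0.1282, P(plant 3) ≈ 0.0169
After 'flag': normaliser = 0.1·0.8549 + 0.55·0.1282 + 0.8·0.0169; P(plant 1) ≈ 0.5043, P(plant 2) ≈ 0.4160, P(plant 3) ≈ 0.0797
After 'pass': normaliser = 0.9·0.5043 + 0.45·0.4160 + 0.2·0.0797; P(plant 1) ≈ 0.6908, P(plant 2) ≈ 0.2850, P(plant 3) ≈ 0.0243
After 'pass': normaliser = 0.9·0.6908 + 0.45·0.2850 + 0.2·0.0243; P(plant 1) ≈ 0.8237, P(plant 2) ≈ 0.1699, P(plant 3) ≈ 0.0064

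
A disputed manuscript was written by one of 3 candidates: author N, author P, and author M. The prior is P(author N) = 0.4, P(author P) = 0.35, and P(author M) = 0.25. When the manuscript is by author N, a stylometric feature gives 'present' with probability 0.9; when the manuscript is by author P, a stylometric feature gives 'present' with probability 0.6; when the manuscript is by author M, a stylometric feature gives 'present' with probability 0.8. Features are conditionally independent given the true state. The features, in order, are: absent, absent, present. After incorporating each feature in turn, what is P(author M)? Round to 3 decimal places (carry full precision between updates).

0.177

After 'absent': normaliser = 0.1·0.4000 + 0.4·0.3500 + 0.2·0.2500; P(author N) ≈ 0.1739, P(author P) ≈ 0.6087, P(author M) ≈ 0.2174
After 'absent': normaliser = 0.1·0.1739 + 0.4·0.6087 + 0.2·0.2174; P(author N) ≈ 0.0571, P(author P) ≈ 0.8000, P(author M) ≈ 0.1429
After 'present': normaliser = 0.9·0.0571 + 0.6·0.8000 + 0.8·0.1429; P(author N) ≈ 0.0796, P(author P) ≈ 0.7434, P(author M) ≈ 0.1770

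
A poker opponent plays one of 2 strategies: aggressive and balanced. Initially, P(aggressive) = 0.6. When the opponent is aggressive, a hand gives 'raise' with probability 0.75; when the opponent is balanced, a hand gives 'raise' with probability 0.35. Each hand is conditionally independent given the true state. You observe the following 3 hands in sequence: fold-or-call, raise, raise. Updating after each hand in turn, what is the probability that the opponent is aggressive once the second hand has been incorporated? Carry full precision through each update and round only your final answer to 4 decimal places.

After 'fold-or-call': P(aggressive) = 0.25·0.6000 / (0.25·0.6000 + 0.65·0.4000) ≈ 0.3659
After 'raise': P(aggressive) = 0.75·0.3659 / (0.75·0.3659 + 0.35·0.6341) ≈ 0.5528

0.5528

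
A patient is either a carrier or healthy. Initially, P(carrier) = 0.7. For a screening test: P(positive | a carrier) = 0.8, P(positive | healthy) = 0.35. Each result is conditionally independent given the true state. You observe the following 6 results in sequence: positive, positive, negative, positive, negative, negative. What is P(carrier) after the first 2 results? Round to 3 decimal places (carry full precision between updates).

After 'positive': P(carrier) = 0.8·0.7000 / (0.8·0.7000 + 0.35·0.3000) ≈ 0.8421
After 'positive': P(carrier) = 0.8·0.8421 / (0.8·0.8421 + 0.35·0.1579) ≈ 0.9242

0.924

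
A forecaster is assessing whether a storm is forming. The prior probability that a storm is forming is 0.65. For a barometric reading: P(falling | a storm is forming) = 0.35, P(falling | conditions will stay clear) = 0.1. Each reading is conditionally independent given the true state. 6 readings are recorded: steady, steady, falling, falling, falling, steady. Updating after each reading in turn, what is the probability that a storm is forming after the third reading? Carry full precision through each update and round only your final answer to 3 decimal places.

0.772

After 'steady': P(storm) = 0.65·0.6500 / (0.65·0.6500 + 0.9·0.3500) ≈ 0.5729
After 'steady': P(storm) = 0.65·0.5729 / (0.65·0.5729 + 0.9·0.4271) ≈ 0.4920
After 'falling': P(storm) = 0.35·0.4920 / (0.35·0.4920 + 0.1·0.5080) ≈ 0.7722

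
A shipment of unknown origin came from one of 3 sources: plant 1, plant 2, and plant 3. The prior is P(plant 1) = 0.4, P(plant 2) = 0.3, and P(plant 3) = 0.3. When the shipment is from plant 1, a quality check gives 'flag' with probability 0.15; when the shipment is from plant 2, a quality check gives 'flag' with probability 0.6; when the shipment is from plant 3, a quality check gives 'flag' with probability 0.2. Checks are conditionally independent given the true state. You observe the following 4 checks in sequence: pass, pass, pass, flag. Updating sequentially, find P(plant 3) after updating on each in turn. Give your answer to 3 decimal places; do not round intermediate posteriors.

0.388

Each posterior becomes the prior for the next update.
After 'pass': normaliser = 0.85·0.4000 + 0.4·0.3000 + 0.8·0.3000; P(plant 1) ≈ 0.4857, P(plant 2) ≈ 0.1714, P(plant 3) ≈ 0.3429
After 'pass': normaliser = 0.85·0.4857 + 0.4·0.1714 + 0.8·0.3429; P(plant 1) ≈ 0.5463, P(plant 2) ≈ 0.0907, P(plant 3) ≈ 0.3629
After 'pass': normaliser = 0.85·0.5463 + 0.4·0.0907 + 0.8·0.3629; P(plant 1) ≈ 0.5870, P(plant 2) ≈ 0.0459, P(plant 3) ≈ 0.3671
After 'flag': normaliser = 0.15·0.5870 + 0.6·0.0459 + 0.2·0.3671; P(plant 1) ≈ 0.4659, P(plant 2) ≈ 0.1457, P(plant 3) ≈ 0.3884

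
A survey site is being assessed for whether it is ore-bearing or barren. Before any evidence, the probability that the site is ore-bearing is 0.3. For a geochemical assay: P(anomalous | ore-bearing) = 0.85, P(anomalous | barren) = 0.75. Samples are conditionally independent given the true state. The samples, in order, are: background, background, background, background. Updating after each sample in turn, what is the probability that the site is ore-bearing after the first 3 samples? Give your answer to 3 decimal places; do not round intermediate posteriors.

0.085

After 'background': P(ore) = 0.15·0.3000 / (0.15·0.3000 + 0.25·0.7000) ≈ 0.2045
After 'background': P(ore) = 0.15·0.2045 / (0.15·0.2045 + 0.25·0.7955) ≈ 0.1337
After 'background': P(ore) = 0.15·0.1337 / (0.15·0.1337 + 0.25·0.8663) ≈ 0.0847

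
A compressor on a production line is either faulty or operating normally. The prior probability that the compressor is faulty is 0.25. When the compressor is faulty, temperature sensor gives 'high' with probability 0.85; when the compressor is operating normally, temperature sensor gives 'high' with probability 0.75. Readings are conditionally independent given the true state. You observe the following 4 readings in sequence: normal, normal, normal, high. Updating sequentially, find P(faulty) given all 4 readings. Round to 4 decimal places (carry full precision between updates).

Apply Bayes' rule sequentially, carrying P(faulty) forward.
After 'normal': P(faulty) = 0.15·0.2500 / (0.15·0.2500 + 0.25·0.7500) ≈ 0.1667
After 'normal': P(faulty) = 0.15·0.1667 / (0.15·0.1667 + 0.25·0.8333) ≈ 0.1071
After 'normal': P(faulty) = 0.15·0.1071 / (0.15·0.1071 + 0.25·0.8929) ≈ 0.0672
After 'high': P(faulty) = 0.85·0.0672 / (0.85·0.0672 + 0.75·0.9328) ≈ 0.0754

0.0754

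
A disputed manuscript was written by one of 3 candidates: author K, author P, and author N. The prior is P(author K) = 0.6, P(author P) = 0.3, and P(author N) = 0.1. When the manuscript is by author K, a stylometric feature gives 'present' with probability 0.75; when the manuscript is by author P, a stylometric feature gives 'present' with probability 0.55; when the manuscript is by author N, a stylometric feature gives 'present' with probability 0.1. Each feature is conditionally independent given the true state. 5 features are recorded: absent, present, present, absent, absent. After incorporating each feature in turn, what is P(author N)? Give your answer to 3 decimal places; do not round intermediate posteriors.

0.051

After 'absent': normaliser = 0.25·0.6000 + 0.45·0.3000 + 0.9·0.1000; P(author K) ≈ 0.4000, P(author P) ≈ 0.3600, P(author N) ≈ 0.2400
After 'present': normaliser = 0.75·0.4000 + 0.55·0.3600 + 0.1·0.2400; P(author K) ≈ 0.5747, P(author P) ≈ 0.3793, P(author N) ≈ 0.0460
After 'present': normaliser = 0.75·0.5747 + 0.55·0.3793 + 0.1·0.0460; P(author K) ≈ 0.6690, P(author P) ≈ 0.3238, P(author N) ≈ 0.0071
After 'absent': normaliser = 0.25·0.6690 + 0.45·0.3238 + 0.9·0.0071; P(author K) ≈ 0.5237, P(author P) ≈ 0.4562, P(author N) ≈ 0.0201
After 'absent': normaliser = 0.25·0.5237 + 0.45·0.4562 + 0.9·0.0201; P(author K) ≈ 0.3695, P(author P) ≈ 0.5794, P(author N) ≈ 0.0511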